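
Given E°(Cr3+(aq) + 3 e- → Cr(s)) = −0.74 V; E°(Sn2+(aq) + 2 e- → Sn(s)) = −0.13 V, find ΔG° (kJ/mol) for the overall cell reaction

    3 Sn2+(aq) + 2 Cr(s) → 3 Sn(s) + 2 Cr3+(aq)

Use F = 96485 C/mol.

−353 kJ/mol

In the reaction as written Sn2+(aq) is reduced, so the Sn²⁺/Sn couple is the cathode and Cr³⁺/Cr is the anode.
E°cell = −0.13 − (−0.74) = +0.61 V; balancing electrons gives n = 6.
ΔG° = −nFE°cell = −(6)(96485)(+0.61) J/mol = −353 kJ/mol.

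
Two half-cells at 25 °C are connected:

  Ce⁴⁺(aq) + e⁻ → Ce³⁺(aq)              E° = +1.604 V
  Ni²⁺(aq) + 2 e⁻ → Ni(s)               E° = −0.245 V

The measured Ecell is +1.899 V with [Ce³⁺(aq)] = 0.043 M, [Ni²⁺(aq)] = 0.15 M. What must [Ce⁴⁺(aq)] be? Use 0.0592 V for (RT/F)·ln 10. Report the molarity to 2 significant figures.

0.12 M

Ce⁴⁺/Ce³⁺ is the cathode (higher E°); E°cell = +1.604 − (−0.245) = +1.849 V with n = 2.
From the Nernst equation, log Q = n(E° − E)/0.0592 = 2·(+1.849 − (+1.899))/0.0592 = −1.689.
The balanced reaction is 2 Ce⁴⁺(aq) + Ni(s) → 2 Ce³⁺(aq) + Ni²⁺(aq), so Q = ([Ce³⁺(aq)]^2·[Ni²⁺(aq)]) / [Ce⁴⁺(aq)]^2.
Substituting the known concentrations and solving, log [Ce⁴⁺(aq)] = −0.934 and [Ce⁴⁺(aq)] = 0.12 M.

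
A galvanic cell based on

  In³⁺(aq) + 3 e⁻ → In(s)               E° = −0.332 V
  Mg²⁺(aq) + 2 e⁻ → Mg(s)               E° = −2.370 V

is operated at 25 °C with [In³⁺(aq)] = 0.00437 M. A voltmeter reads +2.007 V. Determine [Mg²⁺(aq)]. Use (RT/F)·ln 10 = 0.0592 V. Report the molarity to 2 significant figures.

0.30 M

The In³⁺/In couple has the larger reduction potential, so it is the cathode: E°cell = −0.332 − (−2.370) = +2.038 V and n = 6.
From the Nernst equation, log Q = n(E° − E)/0.0592 = 6·(+2.038 − (+2.007))/0.0592 = 3.142.
The balanced reaction is 2 In³⁺(aq) + 3 Mg(s) → 2 In(s) + 3 Mg²⁺(aq), so Q = [Mg²⁺(aq)]^3 / [In³⁺(aq)]^2.
Isolating [Mg²⁺(aq)] in Q = 10^{3.142} yields log [Mg²⁺(aq)] = −0.526, i.e. 0.30 M.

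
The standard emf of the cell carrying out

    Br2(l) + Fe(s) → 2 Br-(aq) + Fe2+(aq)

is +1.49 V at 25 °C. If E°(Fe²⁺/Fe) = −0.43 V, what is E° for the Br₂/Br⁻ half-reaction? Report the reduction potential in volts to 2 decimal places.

In the reaction as written the Br₂/Br⁻ couple is reduced (cathode) and Fe²⁺/Fe is oxidized (anode), so E°cell = E°(Br₂/Br⁻) − E°(Fe²⁺/Fe).
E°(Br₂/Br⁻) = E°cell + E°(anode) = +1.49 + (−0.43) = +1.06 V.

+1.06 V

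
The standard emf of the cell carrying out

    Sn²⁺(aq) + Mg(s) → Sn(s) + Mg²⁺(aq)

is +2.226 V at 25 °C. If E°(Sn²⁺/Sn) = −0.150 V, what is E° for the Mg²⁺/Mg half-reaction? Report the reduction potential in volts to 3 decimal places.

−2.376 V

In the reaction as written the Sn²⁺/Sn couple is reduced (cathode) and Mg²⁺/Mg is oxidized (anode), so E°cell = E°(Sn²⁺/Sn) − E°(Mg²⁺/Mg).
E°(Mg²⁺/Mg) = E°(cathode) − E°cell = −0.150 − (+2.226) = −2.376 V.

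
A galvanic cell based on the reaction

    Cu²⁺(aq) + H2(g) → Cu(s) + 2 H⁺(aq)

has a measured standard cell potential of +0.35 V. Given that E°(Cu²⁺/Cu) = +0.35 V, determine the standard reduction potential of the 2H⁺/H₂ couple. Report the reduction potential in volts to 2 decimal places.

In the reaction as written the Cu²⁺/Cu couple is reduced (cathode) and 2H⁺/H₂ is oxidized (anode), so E°cell = E°(Cu²⁺/Cu) − E°(2H⁺/H₂).
E°(2H⁺/H₂) = E°(cathode) − E°cell = +0.35 − (+0.35) = +0.00 V.

+0.00 V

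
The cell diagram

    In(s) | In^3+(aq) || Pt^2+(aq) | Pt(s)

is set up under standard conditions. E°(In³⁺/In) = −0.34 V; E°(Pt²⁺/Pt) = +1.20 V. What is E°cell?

By convention the left-hand electrode in cell notation is the anode (oxidation) and the right-hand electrode is the cathode (reduction).
E°cell = E°(right) − E°(left) = +1.20 − (−0.34) = +1.54 V.

+1.54 V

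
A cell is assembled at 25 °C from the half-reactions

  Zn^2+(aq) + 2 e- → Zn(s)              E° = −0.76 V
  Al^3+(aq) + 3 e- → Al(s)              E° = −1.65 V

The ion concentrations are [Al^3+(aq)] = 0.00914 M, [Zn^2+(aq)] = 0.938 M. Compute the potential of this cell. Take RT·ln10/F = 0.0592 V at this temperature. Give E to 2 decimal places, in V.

+0.93 V

Since E°(Zn²⁺/Zn) > E°(Al³⁺/Al), Zn²⁺/Zn serves as the cathode.
E°cell = E°cat − E°an = −0.76 − (−1.65) = +0.89 V; n = 6.
The balanced reaction is 3 Zn^2+(aq) + 2 Al(s) → 3 Zn(s) + 2 Al^3+(aq), so Q = [Al^3+(aq)]^2 / [Zn^2+(aq)]^3 = 0.000101 and log Q = −3.995.
Applying E = E° − (RT ln10/nF)·log Q gives +0.89 − (0.0592/6)(−3.995) = +0.93 V.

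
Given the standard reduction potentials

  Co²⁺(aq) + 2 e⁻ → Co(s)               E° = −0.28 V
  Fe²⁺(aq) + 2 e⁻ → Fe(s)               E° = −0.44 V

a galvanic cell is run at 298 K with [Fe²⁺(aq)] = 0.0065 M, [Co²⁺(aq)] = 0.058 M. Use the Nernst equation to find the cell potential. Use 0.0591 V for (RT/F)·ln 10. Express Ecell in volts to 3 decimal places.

+0.188 V

Since E°(Co²⁺/Co) > E°(Fe²⁺/Fe), Co²⁺/Co serves as the cathode.
E°cell = −0.28 − (−0.44) = +0.16 V, with n = 2 electrons transferred.
Balancing gives Co²⁺(aq) + Fe(s) → Co(s) + Fe²⁺(aq); hence Q = [Fe²⁺(aq)] / [Co²⁺(aq)] = 0.112 (log Q = −0.951).
Applying E = E° − (RT ln10/nF)·log Q gives +0.16 − (0.0591/2)(−0.951) = +0.188 V.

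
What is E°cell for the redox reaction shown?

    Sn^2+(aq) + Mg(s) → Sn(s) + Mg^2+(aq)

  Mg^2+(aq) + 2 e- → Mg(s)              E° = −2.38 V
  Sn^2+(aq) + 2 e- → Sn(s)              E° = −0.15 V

In the reaction as written, Sn^2+(aq) is reduced (cathode) and Mg^2+(aq) is produced by oxidation at the anode.
E°cell = E°(cathode) − E°(anode) = −0.15 − (−2.38) = +2.23 V.
The positive value indicates the reaction is spontaneous as written.

+2.23 V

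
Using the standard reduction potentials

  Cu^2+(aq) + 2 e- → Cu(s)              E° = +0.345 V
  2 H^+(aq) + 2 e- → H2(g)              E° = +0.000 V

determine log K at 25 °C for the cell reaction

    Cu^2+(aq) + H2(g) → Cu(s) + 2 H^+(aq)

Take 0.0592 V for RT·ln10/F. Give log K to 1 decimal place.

The Cu²⁺/Cu couple is reduced (cathode); E°cell = +0.345 − (+0.000) = +0.345 V with n = 2.
At equilibrium E = 0, so log K = nE°cell / 0.0592 = (2)(+0.345) / 0.0592 = 11.7.

log K = 11.7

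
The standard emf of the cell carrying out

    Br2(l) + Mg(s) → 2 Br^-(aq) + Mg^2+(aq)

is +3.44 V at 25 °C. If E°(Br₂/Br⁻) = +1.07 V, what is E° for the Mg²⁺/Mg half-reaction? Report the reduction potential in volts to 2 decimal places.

In the reaction as written the Br₂/Br⁻ couple is reduced (cathode) and Mg²⁺/Mg is oxidized (anode), so E°cell = E°(Br₂/Br⁻) − E°(Mg²⁺/Mg).
E°(Mg²⁺/Mg) = E°(cathode) − E°cell = +1.07 − (+3.44) = −2.37 V.

−2.37 V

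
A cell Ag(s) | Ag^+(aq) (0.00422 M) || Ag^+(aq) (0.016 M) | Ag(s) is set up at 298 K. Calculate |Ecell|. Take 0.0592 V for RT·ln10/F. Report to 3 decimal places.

0.034 V

For a concentration cell E°cell = 0, since both electrodes use the same couple.
The compartment with the higher Ag^+(aq) concentration (0.016 M) acts as the cathode; ions are reduced there and produced at the dilute (0.00422 M) anode.
With n = 1, Ecell = −(0.0592/1)·log([dilute]/[conc]) = −(0.0592/1)·log(0.00422/0.016) = +0.034 V.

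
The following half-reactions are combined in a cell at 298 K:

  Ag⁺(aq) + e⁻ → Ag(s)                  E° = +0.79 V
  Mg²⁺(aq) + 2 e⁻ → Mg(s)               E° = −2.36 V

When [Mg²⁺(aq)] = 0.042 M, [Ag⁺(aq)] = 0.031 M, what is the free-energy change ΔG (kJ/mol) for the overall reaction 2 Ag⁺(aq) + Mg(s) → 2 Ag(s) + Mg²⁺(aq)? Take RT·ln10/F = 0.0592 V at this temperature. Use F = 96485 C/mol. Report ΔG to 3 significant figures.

−598 kJ/mol

With Ag⁺/Ag reduced at the cathode, E°cell = +0.79 − (−2.36) = +3.15 V and n = 2.
The reaction quotient is [Mg²⁺(aq)] / [Ag⁺(aq)]^2 = 43.7; by Nernst, E = +3.15 − (0.0592/2)(1.641) = +3.1014 V.
Finally ΔG = −nFE = −(2)(96485 C/mol)(+3.1014 V) = −598 kJ/mol.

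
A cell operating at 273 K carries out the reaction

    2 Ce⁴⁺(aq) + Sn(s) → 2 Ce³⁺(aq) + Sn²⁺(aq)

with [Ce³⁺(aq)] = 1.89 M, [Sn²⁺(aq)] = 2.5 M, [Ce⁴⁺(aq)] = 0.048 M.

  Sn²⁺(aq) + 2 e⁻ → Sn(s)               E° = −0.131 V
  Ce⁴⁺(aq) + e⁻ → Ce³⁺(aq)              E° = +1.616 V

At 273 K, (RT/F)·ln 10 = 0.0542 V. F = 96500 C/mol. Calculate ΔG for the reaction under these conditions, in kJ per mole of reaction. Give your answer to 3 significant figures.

E°cell = +1.616 − (−0.131) = +1.747 V; the balanced reaction transfers n = 2 electrons.
The reaction quotient is ([Ce³⁺(aq)]^2·[Sn²⁺(aq)]) / [Ce⁴⁺(aq)]^2 = 3.88×10^3; by Nernst, E = +1.747 − (0.0542/2)(3.588) = +1.6498 V.
ΔG = −nFE = −(2)(96500)(+1.6498) J/mol = −318 kJ/mol.

−318 kJ/mol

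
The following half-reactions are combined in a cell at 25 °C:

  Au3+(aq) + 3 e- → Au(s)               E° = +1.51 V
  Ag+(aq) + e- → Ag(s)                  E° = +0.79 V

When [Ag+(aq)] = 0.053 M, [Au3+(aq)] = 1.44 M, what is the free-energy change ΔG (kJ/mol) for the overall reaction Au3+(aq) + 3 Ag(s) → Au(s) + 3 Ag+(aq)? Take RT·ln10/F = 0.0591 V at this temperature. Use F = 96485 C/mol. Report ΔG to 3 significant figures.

−231 kJ/mol

With Au³⁺/Au reduced at the cathode, E°cell = +1.51 − (+0.79) = +0.72 V and n = 3.
Here Q = [Ag+(aq)]^3 / [Au3+(aq)] = 0.000103 (log Q = −3.986), giving E = +0.72 − (0.0591/3)·(−3.986) = +0.7985 V.
Then ΔG = −nFE = −3 × 96485 × +0.7985 J/mol = −231 kJ/mol.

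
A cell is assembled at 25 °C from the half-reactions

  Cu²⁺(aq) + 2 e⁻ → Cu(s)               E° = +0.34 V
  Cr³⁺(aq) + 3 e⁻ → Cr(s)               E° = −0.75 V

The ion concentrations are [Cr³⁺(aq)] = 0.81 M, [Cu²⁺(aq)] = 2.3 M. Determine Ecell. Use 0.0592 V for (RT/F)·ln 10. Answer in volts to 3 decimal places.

Cu²⁺/Cu is reduced (cathode, E° = +0.34 V) and Cr³⁺/Cr is oxidized (anode).
E°cell = +0.34 − (−0.75) = +1.09 V, with n = 6 electrons transferred.
For the overall reaction 3 Cu²⁺(aq) + 2 Cr(s) → 3 Cu(s) + 2 Cr³⁺(aq), Q = [Cr³⁺(aq)]^2 / [Cu²⁺(aq)]^3 = 0.0539, giving log Q = −1.268.
Applying E = E° − (RT ln10/nF)·log Q gives +1.09 − (0.0592/6)(−1.268) = +1.103 V.

+1.103 V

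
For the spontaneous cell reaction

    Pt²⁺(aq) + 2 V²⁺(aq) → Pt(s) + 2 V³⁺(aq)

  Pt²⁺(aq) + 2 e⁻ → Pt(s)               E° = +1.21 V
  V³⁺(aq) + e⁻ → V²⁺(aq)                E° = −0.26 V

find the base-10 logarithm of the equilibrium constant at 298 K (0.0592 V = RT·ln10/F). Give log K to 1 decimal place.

log K = 49.7

The Pt²⁺/Pt couple is reduced (cathode); E°cell = +1.21 − (−0.26) = +1.47 V with n = 2.
At equilibrium E = 0, so log K = nE°cell / 0.0592 = (2)(+1.47) / 0.0592 = 49.7.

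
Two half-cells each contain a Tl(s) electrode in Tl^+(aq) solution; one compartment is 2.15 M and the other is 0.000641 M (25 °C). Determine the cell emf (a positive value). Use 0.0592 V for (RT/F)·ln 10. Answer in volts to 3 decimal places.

For a concentration cell E°cell = 0, since both electrodes use the same couple.
The compartment with the higher Tl^+(aq) concentration (2.15 M) acts as the cathode; ions are reduced there and produced at the dilute (0.000641 M) anode.
With n = 1, Ecell = −(0.0592/1)·log([dilute]/[conc]) = −(0.0592/1)·log(0.000641/2.15) = +0.209 V.

0.209 V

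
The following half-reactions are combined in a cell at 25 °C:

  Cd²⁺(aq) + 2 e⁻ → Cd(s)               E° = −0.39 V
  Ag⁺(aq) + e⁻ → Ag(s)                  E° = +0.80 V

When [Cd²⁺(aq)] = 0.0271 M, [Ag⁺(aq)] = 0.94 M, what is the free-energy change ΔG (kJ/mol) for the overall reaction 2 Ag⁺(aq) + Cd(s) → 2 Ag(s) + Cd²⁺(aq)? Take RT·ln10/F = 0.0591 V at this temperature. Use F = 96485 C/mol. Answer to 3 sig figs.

−238 kJ/mol

The standard cell potential is +0.80 − (−0.39) = +1.19 V, with n = 2 electrons in the balanced equation.
The reaction quotient is [Cd²⁺(aq)] / [Ag⁺(aq)]^2 = 0.0307; by Nernst, E = +1.19 − (0.0591/2)(−1.513) = +1.2347 V.
Then ΔG = −nFE = −2 × 96485 × +1.2347 J/mol = −238 kJ/mol.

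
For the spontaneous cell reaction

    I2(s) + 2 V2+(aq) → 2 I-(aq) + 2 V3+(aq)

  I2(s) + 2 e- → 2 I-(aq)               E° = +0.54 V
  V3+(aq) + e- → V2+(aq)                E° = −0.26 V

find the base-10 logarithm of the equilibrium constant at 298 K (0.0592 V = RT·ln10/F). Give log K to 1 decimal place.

The I₂/I⁻ couple is reduced (cathode); E°cell = +0.54 − (−0.26) = +0.80 V with n = 2.
At equilibrium E = 0, so log K = nE°cell / 0.0592 = (2)(+0.80) / 0.0592 = 27.0.

log K = 27.0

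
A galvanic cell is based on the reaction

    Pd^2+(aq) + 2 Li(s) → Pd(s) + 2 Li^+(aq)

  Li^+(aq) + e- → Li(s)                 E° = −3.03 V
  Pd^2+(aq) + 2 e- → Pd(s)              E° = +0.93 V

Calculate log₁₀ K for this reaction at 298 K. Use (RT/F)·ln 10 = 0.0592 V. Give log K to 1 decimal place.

The Pd²⁺/Pd couple is reduced (cathode); E°cell = +0.93 − (−3.03) = +3.96 V with n = 2.
At equilibrium E = 0, so log K = nE°cell / 0.0592 = (2)(+3.96) / 0.0592 = 133.8.

log K = 133.8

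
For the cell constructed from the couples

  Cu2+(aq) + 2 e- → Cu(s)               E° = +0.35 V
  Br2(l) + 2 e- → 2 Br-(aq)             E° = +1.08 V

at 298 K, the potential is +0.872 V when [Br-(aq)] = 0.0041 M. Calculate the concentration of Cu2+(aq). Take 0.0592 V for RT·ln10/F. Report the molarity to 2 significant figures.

Br₂/Br⁻ is the cathode (higher E°); E°cell = +1.08 − (+0.35) = +0.73 V with n = 2.
From the Nernst equation, log Q = n(E° − E)/0.0592 = 2·(+0.73 − (+0.872))/0.0592 = −4.797.
Balancing electrons gives Br2(l) + Cu(s) → 2 Br-(aq) + Cu2+(aq); thus Q = [Br-(aq)]^2·[Cu2+(aq)].
Substituting the known concentrations and solving, log [Cu2+(aq)] = −0.023 and [Cu2+(aq)] = 0.95 M.

0.95 M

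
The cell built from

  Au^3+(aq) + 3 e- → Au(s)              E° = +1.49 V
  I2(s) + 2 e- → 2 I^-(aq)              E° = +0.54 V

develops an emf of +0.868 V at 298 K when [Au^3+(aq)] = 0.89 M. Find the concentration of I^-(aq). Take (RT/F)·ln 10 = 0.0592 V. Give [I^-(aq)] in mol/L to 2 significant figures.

0.043 M

With Au³⁺/Au at the cathode and I₂/I⁻ at the anode, E°cell = +1.49 − (+0.54) = +0.95 V (n = 6).
Rearranging E = E° − (0.0592/n)·log Q gives log Q = 6(+0.95 − (+0.868))/0.0592 = 8.311.
The balanced reaction is 2 Au^3+(aq) + 6 I^-(aq) → 2 Au(s) + 3 I2(s), so Q = 1 / ([Au^3+(aq)]^2·[I^-(aq)]^6).
Solving for the unknown gives log [I^-(aq)] = −1.368, so [I^-(aq)] ≈ 0.043 M.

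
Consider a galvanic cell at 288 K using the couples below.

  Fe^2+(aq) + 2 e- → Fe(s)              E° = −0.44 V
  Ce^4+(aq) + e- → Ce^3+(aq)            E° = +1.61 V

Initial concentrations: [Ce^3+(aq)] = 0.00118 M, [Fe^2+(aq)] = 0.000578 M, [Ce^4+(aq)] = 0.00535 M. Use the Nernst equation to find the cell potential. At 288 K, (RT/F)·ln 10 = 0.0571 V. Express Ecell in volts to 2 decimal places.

The Ce⁴⁺/Ce³⁺ couple has the more positive E°, so it is the cathode; Fe²⁺/Fe is the anode.
The standard potential is +1.61 − (−0.44) = +2.05 V and the balanced reaction transfers n = 2 electrons.
Balancing gives 2 Ce^4+(aq) + Fe(s) → 2 Ce^3+(aq) + Fe^2+(aq); hence Q = ([Ce^3+(aq)]^2·[Fe^2+(aq)]) / [Ce^4+(aq)]^2 = 2.81×10^−5 (log Q = −4.551).
By the Nernst equation, E = +2.05 − (0.0571/2)·(−4.551) = +2.18 V.

+2.18 V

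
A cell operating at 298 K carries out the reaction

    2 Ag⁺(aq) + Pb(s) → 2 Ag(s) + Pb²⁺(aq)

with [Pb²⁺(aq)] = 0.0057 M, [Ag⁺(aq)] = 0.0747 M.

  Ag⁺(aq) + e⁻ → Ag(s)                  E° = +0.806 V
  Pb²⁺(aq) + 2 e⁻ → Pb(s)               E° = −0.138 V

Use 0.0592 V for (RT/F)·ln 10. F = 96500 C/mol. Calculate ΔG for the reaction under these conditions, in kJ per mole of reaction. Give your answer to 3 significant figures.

−182 kJ/mol

With Ag⁺/Ag reduced at the cathode, E°cell = +0.806 − (−0.138) = +0.944 V and n = 2.
Here Q = [Pb²⁺(aq)] / [Ag⁺(aq)]^2 = 1.02 (log Q = 0.009), giving E = +0.944 − (0.0592/2)·(0.009) = +0.9437 V.
ΔG = −nFE = −(2)(96500)(+0.9437) J/mol = −182 kJ/mol.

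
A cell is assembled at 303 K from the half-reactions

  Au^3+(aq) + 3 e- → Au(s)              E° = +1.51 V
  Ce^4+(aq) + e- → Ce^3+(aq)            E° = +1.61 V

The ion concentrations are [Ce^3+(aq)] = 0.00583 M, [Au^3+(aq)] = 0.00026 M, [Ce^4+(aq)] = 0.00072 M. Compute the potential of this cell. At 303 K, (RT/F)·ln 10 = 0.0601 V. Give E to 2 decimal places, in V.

Since E°(Ce⁴⁺/Ce³⁺) > E°(Au³⁺/Au), Ce⁴⁺/Ce³⁺ serves as the cathode.
E°cell = E°cat − E°an = +1.61 − (+1.51) = +0.10 V; n = 3.
The balanced reaction is 3 Ce^4+(aq) + Au(s) → 3 Ce^3+(aq) + Au^3+(aq), so Q = ([Ce^3+(aq)]^3·[Au^3+(aq)]) / [Ce^4+(aq)]^3 = 0.138 and log Q = −0.860.
By the Nernst equation, E = +0.10 − (0.0601/3)·(−0.860) = +0.12 V.

+0.12 V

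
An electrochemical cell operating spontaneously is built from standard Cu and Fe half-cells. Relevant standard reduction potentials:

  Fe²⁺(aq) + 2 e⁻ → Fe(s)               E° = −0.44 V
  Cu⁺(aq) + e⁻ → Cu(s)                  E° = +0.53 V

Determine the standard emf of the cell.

+0.97 V

Of the two couples in this cell, the one with the more positive reduction potential is reduced at the cathode: here that is Cu⁺/Cu (+0.53 V); Fe²⁺/Fe (−0.44 V) is the anode.
E°cell = E°(cathode) − E°(anode) = +0.53 − (−0.44) = +0.97 V.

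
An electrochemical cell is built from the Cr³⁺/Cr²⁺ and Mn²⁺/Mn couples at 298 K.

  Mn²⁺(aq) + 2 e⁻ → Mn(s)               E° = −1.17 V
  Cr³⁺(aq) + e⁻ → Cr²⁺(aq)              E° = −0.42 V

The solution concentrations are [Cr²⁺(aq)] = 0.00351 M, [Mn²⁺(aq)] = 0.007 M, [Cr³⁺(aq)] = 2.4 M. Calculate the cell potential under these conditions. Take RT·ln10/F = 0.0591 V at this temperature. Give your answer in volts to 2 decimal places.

The Cr³⁺/Cr²⁺ couple has the more positive E°, so it is the cathode; Mn²⁺/Mn is the anode.
The standard potential is −0.42 − (−1.17) = +0.75 V and the balanced reaction transfers n = 2 electrons.
The balanced reaction is 2 Cr³⁺(aq) + Mn(s) → 2 Cr²⁺(aq) + Mn²⁺(aq), so Q = ([Cr²⁺(aq)]^2·[Mn²⁺(aq)]) / [Cr³⁺(aq)]^2 = 1.5×10^−8 and log Q = −7.825.
E = E° − (0.0591/n)·log Q = +0.75 − (0.0591/2)(−7.825) = +0.98 V.

+0.98 V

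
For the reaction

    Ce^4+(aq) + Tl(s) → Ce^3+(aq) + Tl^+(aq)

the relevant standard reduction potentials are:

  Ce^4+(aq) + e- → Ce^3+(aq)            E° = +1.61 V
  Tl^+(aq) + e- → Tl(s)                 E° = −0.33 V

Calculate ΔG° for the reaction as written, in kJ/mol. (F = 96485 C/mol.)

−187 kJ/mol

In the reaction as written Ce^4+(aq) is reduced, so the Ce⁴⁺/Ce³⁺ couple is the cathode and Tl⁺/Tl is the anode.
E°cell = +1.61 − (−0.33) = +1.94 V; balancing electrons gives n = 1.
ΔG° = −nFE°cell = −(1)(96485)(+1.94) J/mol = −187 kJ/mol.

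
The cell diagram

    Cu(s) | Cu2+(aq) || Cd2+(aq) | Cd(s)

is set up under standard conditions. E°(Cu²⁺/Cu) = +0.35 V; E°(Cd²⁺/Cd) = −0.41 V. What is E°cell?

−0.76 V

By convention the left-hand electrode in cell notation is the anode (oxidation) and the right-hand electrode is the cathode (reduction).
E°cell = E°(right) − E°(left) = −0.41 − (+0.35) = −0.76 V.
The negative sign shows that, as written, the cell would require an external voltage to drive the reaction.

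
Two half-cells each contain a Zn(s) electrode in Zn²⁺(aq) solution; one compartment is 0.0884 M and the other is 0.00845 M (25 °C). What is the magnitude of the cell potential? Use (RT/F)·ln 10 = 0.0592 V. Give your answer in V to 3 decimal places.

For a concentration cell E°cell = 0, since both electrodes use the same couple.
The compartment with the higher Zn²⁺(aq) concentration (0.0884 M) acts as the cathode; ions are reduced there and produced at the dilute (0.00845 M) anode.
With n = 2, Ecell = −(0.0592/2)·log([dilute]/[conc]) = −(0.0592/2)·log(0.00845/0.0884) = +0.030 V.

0.030 V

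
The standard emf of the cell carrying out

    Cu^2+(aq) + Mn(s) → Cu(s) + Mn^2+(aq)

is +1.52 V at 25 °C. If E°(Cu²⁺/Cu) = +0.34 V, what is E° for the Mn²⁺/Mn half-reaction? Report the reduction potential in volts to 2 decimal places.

In the reaction as written the Cu²⁺/Cu couple is reduced (cathode) and Mn²⁺/Mn is oxidized (anode), so E°cell = E°(Cu²⁺/Cu) − E°(Mn²⁺/Mn).
E°(Mn²⁺/Mn) = E°(cathode) − E°cell = +0.34 − (+1.52) = −1.18 V.

−1.18 V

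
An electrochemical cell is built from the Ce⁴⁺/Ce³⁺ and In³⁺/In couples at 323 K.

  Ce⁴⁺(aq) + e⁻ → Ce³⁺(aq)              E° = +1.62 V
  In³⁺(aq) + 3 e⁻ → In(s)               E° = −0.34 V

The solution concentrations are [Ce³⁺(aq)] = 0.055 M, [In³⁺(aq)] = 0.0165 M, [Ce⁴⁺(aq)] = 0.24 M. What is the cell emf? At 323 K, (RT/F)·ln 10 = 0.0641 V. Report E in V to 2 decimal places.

Ce⁴⁺/Ce³⁺ is reduced (cathode, E° = +1.62 V) and In³⁺/In is oxidized (anode).
The standard potential is +1.62 − (−0.34) = +1.96 V and the balanced reaction transfers n = 3 electrons.
For the overall reaction 3 Ce⁴⁺(aq) + In(s) → 3 Ce³⁺(aq) + In³⁺(aq), Q = ([Ce³⁺(aq)]^3·[In³⁺(aq)]) / [Ce⁴⁺(aq)]^3 = 0.000199, giving log Q = −3.702.
By the Nernst equation, E = +1.96 − (0.0641/3)·(−3.702) = +2.04 V.

+2.04 V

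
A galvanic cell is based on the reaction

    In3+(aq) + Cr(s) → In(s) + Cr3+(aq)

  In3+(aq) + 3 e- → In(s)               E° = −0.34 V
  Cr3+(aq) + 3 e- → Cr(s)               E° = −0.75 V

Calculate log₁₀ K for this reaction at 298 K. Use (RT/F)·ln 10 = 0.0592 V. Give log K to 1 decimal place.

log K = 20.8

The In³⁺/In couple is reduced (cathode); E°cell = −0.34 − (−0.75) = +0.41 V with n = 3.
At equilibrium E = 0, so log K = nE°cell / 0.0592 = (3)(+0.41) / 0.0592 = 20.8.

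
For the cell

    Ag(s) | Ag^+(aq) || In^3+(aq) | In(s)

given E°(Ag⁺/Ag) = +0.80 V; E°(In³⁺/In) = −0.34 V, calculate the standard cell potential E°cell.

By convention the left-hand electrode in cell notation is the anode (oxidation) and the right-hand electrode is the cathode (reduction).
E°cell = E°(right) − E°(left) = −0.34 − (+0.80) = −1.14 V.
The negative sign shows that, as written, the cell would require an external voltage to drive the reaction.

−1.14 V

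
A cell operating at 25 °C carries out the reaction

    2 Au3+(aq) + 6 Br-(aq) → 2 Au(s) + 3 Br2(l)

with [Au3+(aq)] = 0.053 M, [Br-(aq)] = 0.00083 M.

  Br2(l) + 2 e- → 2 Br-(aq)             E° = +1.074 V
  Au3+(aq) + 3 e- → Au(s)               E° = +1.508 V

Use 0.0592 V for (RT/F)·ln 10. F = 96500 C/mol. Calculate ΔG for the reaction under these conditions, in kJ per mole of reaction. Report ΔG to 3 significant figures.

−131 kJ/mol

E°cell = +1.508 − (+1.074) = +0.434 V; the balanced reaction transfers n = 6 electrons.
Q = 1 / ([Au3+(aq)]^2·[Br-(aq)]^6) = 1.09×10^21, so log Q = 21.037 and E = +0.434 − (0.0592/6)(21.037) = +0.2264 V.
ΔG = −nFE = −(6)(96500)(+0.2264) J/mol = −131 kJ/mol.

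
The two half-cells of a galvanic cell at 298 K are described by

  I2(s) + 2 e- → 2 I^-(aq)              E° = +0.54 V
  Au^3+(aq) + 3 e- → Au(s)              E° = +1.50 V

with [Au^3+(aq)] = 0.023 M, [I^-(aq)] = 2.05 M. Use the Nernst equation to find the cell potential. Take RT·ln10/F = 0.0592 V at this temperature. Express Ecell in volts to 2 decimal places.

Since E°(Au³⁺/Au) > E°(I₂/I⁻), Au³⁺/Au serves as the cathode.
The standard potential is +1.50 − (+0.54) = +0.96 V and the balanced reaction transfers n = 6 electrons.
Balancing gives 2 Au^3+(aq) + 6 I^-(aq) → 2 Au(s) + 3 I2(s); hence Q = 1 / ([Au^3+(aq)]^2·[I^-(aq)]^6) = 25.5 (log Q = 1.406).
By the Nernst equation, E = +0.96 − (0.0592/6)·(1.406) = +0.95 V.

+0.95 V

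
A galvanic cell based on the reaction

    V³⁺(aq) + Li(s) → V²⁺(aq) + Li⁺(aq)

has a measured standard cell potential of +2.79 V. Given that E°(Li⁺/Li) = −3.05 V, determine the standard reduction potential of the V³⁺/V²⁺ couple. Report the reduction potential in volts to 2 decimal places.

−0.26 V

In the reaction as written the V³⁺/V²⁺ couple is reduced (cathode) and Li⁺/Li is oxidized (anode), so E°cell = E°(V³⁺/V²⁺) − E°(Li⁺/Li).
E°(V³⁺/V²⁺) = E°cell + E°(anode) = +2.79 + (−3.05) = −0.26 V.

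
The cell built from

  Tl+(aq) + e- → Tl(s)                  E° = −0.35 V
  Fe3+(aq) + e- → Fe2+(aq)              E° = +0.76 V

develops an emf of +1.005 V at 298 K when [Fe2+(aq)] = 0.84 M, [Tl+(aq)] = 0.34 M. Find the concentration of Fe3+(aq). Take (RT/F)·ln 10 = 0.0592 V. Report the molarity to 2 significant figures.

Fe³⁺/Fe²⁺ is the cathode (higher E°); E°cell = +0.76 − (−0.35) = +1.11 V with n = 1.
From the Nernst equation, log Q = n(E° − E)/0.0592 = 1·(+1.11 − (+1.005))/0.0592 = 1.774.
For Fe3+(aq) + Tl(s) → Fe2+(aq) + Tl+(aq), the reaction quotient is Q = ([Fe2+(aq)]·[Tl+(aq)]) / [Fe3+(aq)].
Substituting the known concentrations and solving, log [Fe3+(aq)] = −2.318 and [Fe3+(aq)] = 0.0048 M.

0.0048 M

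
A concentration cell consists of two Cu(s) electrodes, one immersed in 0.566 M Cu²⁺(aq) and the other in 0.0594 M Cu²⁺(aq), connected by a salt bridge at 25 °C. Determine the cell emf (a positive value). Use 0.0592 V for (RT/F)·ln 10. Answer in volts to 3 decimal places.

For a concentration cell E°cell = 0, since both electrodes use the same couple.
The compartment with the higher Cu²⁺(aq) concentration (0.566 M) acts as the cathode; ions are reduced there and produced at the dilute (0.0594 M) anode.
With n = 2, Ecell = −(0.0592/2)·log([dilute]/[conc]) = −(0.0592/2)·log(0.0594/0.566) = +0.029 V.

0.029 V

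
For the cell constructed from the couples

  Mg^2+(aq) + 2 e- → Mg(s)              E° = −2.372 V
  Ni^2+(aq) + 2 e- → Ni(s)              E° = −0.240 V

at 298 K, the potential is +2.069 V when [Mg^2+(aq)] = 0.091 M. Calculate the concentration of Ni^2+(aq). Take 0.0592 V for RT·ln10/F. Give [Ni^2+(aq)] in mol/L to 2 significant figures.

The Ni²⁺/Ni couple has the larger reduction potential, so it is the cathode: E°cell = −0.240 − (−2.372) = +2.132 V and n = 2.
From the Nernst equation, log Q = n(E° − E)/0.0592 = 2·(+2.132 − (+2.069))/0.0592 = 2.128.
For Ni^2+(aq) + Mg(s) → Ni(s) + Mg^2+(aq), the reaction quotient is Q = [Mg^2+(aq)] / [Ni^2+(aq)].
Solving for the unknown gives log [Ni^2+(aq)] = −3.169, so [Ni^2+(aq)] ≈ 0.00068 M.

0.00068 M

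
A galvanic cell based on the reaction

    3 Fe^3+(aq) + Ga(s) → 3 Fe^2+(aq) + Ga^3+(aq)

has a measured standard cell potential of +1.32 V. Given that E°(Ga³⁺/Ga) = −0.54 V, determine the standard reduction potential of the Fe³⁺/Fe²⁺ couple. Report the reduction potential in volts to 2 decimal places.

In the reaction as written the Fe³⁺/Fe²⁺ couple is reduced (cathode) and Ga³⁺/Ga is oxidized (anode), so E°cell = E°(Fe³⁺/Fe²⁺) − E°(Ga³⁺/Ga).
E°(Fe³⁺/Fe²⁺) = E°cell + E°(anode) = +1.32 + (−0.54) = +0.78 V.

+0.78 V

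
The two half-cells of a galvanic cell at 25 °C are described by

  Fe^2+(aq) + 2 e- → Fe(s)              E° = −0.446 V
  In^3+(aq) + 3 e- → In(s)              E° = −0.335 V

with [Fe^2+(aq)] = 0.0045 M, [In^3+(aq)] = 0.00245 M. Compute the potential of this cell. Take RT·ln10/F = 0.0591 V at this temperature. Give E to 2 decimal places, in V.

The In³⁺/In couple has the more positive E°, so it is the cathode; Fe²⁺/Fe is the anode.
E°cell = E°cat − E°an = −0.335 − (−0.446) = +0.111 V; n = 6.
For the overall reaction 2 In^3+(aq) + 3 Fe(s) → 2 In(s) + 3 Fe^2+(aq), Q = [Fe^2+(aq)]^3 / [In^3+(aq)]^2 = 0.0152, giving log Q = −1.819.
By the Nernst equation, E = +0.111 − (0.0591/6)·(−1.819) = +0.13 V.

+0.13 V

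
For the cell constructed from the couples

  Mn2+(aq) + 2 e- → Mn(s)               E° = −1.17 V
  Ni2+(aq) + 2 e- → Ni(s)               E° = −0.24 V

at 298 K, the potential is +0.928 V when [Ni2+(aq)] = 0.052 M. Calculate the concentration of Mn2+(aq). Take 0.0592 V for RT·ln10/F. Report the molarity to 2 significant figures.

0.061 M

With Ni²⁺/Ni at the cathode and Mn²⁺/Mn at the anode, E°cell = −0.24 − (−1.17) = +0.93 V (n = 2).
Rearranging E = E° − (0.0592/n)·log Q gives log Q = 2(+0.93 − (+0.928))/0.0592 = 0.068.
Balancing electrons gives Ni2+(aq) + Mn(s) → Ni(s) + Mn2+(aq); thus Q = [Mn2+(aq)] / [Ni2+(aq)].
Substituting the known concentrations and solving, log [Mn2+(aq)] = −1.216 and [Mn2+(aq)] = 0.061 M.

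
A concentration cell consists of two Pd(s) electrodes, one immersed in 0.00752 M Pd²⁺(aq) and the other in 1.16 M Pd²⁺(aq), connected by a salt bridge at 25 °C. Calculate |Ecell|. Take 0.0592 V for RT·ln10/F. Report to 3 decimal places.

0.065 V

For a concentration cell E°cell = 0, since both electrodes use the same couple.
The compartment with the higher Pd²⁺(aq) concentration (1.16 M) acts as the cathode; ions are reduced there and produced at the dilute (0.00752 M) anode.
With n = 2, Ecell = −(0.0592/2)·log([dilute]/[conc]) = −(0.0592/2)·log(0.00752/1.16) = +0.065 V.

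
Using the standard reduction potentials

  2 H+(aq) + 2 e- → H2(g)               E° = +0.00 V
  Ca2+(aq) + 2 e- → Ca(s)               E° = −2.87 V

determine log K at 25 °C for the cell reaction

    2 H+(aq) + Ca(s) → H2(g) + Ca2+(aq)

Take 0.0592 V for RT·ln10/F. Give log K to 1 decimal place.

log K = 97.0

The 2H⁺/H₂ couple is reduced (cathode); E°cell = +0.00 − (−2.87) = +2.87 V with n = 2.
At equilibrium E = 0, so log K = nE°cell / 0.0592 = (2)(+2.87) / 0.0592 = 97.0.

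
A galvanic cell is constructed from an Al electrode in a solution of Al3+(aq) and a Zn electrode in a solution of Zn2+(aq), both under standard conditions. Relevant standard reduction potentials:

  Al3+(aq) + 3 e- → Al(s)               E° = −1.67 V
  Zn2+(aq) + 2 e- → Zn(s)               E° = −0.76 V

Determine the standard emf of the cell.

+0.91 V

The Zn²⁺/Zn couple has the higher E°, so Zn ion is reduced (cathode) and Al is oxidized (anode).
E°cell = E°(cathode) − E°(anode) = −0.76 − (−1.67) = +0.91 V.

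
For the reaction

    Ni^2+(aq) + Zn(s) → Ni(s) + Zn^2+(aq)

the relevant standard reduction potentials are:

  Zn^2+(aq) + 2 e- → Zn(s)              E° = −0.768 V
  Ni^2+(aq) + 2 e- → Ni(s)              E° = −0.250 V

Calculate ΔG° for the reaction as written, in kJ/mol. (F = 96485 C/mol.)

In the reaction as written Ni^2+(aq) is reduced, so the Ni²⁺/Ni couple is the cathode and Zn²⁺/Zn is the anode.
E°cell = −0.250 − (−0.768) = +0.518 V; balancing electrons gives n = 2.
ΔG° = −nFE°cell = −(2)(96485)(+0.518) J/mol = −100.0 kJ/mol.

−100.0 kJ/mol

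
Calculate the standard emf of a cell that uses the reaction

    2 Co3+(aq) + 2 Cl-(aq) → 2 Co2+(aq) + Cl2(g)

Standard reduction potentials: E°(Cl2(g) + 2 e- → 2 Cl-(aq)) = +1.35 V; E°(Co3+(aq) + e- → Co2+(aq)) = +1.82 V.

Co3+(aq) gains electrons, so the Co³⁺/Co²⁺ couple is the cathode; the Cl₂/Cl⁻ couple is the anode.
E°cell = E°(cathode) − E°(anode) = +1.82 − (+1.35) = +0.47 V.

+0.47 V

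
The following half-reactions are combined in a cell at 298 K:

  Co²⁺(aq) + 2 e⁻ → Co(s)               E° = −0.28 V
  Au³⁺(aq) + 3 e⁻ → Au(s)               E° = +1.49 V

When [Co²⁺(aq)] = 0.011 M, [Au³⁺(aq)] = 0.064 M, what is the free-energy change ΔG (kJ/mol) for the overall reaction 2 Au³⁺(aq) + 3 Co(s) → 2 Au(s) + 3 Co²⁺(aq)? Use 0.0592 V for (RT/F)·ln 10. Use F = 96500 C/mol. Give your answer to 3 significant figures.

−1040 kJ/mol

The standard cell potential is +1.49 − (−0.28) = +1.77 V, with n = 6 electrons in the balanced equation.
Q = [Co²⁺(aq)]^3 / [Au³⁺(aq)]^2 = 0.000325, so log Q = −3.488 and E = +1.77 − (0.0592/6)(−3.488) = +1.8044 V.
Then ΔG = −nFE = −6 × 96500 × +1.8044 J/mol = −1040 kJ/mol.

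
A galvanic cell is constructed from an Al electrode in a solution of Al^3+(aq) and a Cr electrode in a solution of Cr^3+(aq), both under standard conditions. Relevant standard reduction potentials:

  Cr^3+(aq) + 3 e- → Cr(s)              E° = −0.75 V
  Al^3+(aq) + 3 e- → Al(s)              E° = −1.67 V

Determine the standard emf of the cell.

+0.92 V

The Cr³⁺/Cr couple has the higher E°, so Cr ion is reduced (cathode) and Al is oxidized (anode).
E°cell = E°(cathode) − E°(anode) = −0.75 − (−1.67) = +0.92 V.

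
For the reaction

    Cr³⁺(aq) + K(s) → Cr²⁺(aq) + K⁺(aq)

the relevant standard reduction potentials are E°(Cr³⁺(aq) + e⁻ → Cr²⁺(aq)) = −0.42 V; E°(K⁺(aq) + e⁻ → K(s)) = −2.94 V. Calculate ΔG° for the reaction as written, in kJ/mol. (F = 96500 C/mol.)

In the reaction as written Cr³⁺(aq) is reduced, so the Cr³⁺/Cr²⁺ couple is the cathode and K⁺/K is the anode.
E°cell = −0.42 − (−2.94) = +2.52 V; balancing electrons gives n = 1.
ΔG° = −nFE°cell = −(1)(96500)(+2.52) J/mol = −243 kJ/mol.

−243 kJ/mol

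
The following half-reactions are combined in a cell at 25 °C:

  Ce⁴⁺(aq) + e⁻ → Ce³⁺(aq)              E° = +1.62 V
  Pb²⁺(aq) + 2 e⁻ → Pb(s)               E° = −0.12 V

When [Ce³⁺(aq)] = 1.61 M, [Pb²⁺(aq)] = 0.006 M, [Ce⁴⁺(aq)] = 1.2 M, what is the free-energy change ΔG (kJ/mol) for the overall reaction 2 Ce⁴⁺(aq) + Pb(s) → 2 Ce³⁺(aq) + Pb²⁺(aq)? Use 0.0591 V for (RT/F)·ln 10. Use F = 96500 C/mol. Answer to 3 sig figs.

−347 kJ/mol

With Ce⁴⁺/Ce³⁺ reduced at the cathode, E°cell = +1.62 − (−0.12) = +1.74 V and n = 2.
Here Q = ([Ce³⁺(aq)]^2·[Pb²⁺(aq)]) / [Ce⁴⁺(aq)]^2 = 0.0108 (log Q = −1.967), giving E = +1.74 − (0.0591/2)·(−1.967) = +1.7981 V.
ΔG = −nFE = −(2)(96500)(+1.7981) J/mol = −347 kJ/mol.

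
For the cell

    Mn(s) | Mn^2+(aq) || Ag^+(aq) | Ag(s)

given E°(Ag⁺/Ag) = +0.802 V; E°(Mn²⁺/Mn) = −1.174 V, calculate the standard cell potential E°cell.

+1.976 V

By convention the left-hand electrode in cell notation is the anode (oxidation) and the right-hand electrode is the cathode (reduction).
E°cell = E°(right) − E°(left) = +0.802 − (−1.174) = +1.976 V.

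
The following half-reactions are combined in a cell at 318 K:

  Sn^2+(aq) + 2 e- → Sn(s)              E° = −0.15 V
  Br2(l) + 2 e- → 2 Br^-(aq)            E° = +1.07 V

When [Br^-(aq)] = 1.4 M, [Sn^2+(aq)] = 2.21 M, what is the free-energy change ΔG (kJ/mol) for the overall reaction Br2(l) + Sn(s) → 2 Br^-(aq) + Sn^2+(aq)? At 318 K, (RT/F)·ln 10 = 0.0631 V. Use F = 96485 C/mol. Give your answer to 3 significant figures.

E°cell = +1.07 − (−0.15) = +1.22 V; the balanced reaction transfers n = 2 electrons.
Q = [Br^-(aq)]^2·[Sn^2+(aq)] = 4.33, so log Q = 0.637 and E = +1.22 − (0.0631/2)(0.637) = +1.1999 V.
Then ΔG = −nFE = −2 × 96485 × +1.1999 J/mol = −232 kJ/mol.

−232 kJ/mol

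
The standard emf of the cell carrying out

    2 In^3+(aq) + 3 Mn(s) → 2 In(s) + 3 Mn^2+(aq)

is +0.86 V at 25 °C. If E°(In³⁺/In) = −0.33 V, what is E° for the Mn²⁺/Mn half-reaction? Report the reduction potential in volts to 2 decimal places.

In the reaction as written the In³⁺/In couple is reduced (cathode) and Mn²⁺/Mn is oxidized (anode), so E°cell = E°(In³⁺/In) − E°(Mn²⁺/Mn).
E°(Mn²⁺/Mn) = E°(cathode) − E°cell = −0.33 − (+0.86) = −1.19 V.

−1.19 V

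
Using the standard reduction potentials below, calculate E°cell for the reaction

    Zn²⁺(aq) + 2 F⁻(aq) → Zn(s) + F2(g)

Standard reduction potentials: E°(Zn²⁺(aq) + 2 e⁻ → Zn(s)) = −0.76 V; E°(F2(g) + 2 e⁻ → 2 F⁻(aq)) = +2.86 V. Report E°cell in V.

−3.62 V

In the reaction as written, Zn²⁺(aq) is reduced (cathode) and F2(g) is produced by oxidation at the anode.
E°cell = E°(cathode) − E°(anode) = −0.76 − (+2.86) = −3.62 V.
The negative E°cell means the reaction is non-spontaneous in the direction written.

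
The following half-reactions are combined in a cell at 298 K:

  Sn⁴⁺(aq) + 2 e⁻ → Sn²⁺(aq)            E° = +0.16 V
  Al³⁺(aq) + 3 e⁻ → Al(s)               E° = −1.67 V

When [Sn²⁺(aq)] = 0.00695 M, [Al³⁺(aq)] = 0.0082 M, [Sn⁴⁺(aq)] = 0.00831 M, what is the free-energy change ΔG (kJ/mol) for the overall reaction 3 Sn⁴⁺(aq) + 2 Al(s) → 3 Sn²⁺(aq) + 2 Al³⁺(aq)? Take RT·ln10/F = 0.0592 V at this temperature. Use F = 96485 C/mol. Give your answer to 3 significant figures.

The standard cell potential is +0.16 − (−1.67) = +1.83 V, with n = 6 electrons in the balanced equation.
Q = ([Sn²⁺(aq)]^3·[Al³⁺(aq)]^2) / [Sn⁴⁺(aq)]^3 = 3.93×10^−5, so log Q = −4.405 and E = +1.83 − (0.0592/6)(−4.405) = +1.8735 V.
Then ΔG = −nFE = −6 × 96485 × +1.8735 J/mol = −1080 kJ/mol.

−1080 kJ/mol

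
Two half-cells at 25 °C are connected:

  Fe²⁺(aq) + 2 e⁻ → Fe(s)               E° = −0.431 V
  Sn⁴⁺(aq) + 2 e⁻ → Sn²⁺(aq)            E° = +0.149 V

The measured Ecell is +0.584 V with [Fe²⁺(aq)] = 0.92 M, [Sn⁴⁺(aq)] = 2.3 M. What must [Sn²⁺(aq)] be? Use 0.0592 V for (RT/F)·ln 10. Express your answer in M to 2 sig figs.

With Sn⁴⁺/Sn²⁺ at the cathode and Fe²⁺/Fe at the anode, E°cell = +0.149 − (−0.431) = +0.580 V (n = 2).
Rearranging E = E° − (0.0592/n)·log Q gives log Q = 2(+0.580 − (+0.584))/0.0592 = −0.135.
The balanced reaction is Sn⁴⁺(aq) + Fe(s) → Sn²⁺(aq) + Fe²⁺(aq), so Q = ([Sn²⁺(aq)]·[Fe²⁺(aq)]) / [Sn⁴⁺(aq)].
Substituting the known concentrations and solving, log [Sn²⁺(aq)] = 0.263 and [Sn²⁺(aq)] = 1.8 M.

1.8 M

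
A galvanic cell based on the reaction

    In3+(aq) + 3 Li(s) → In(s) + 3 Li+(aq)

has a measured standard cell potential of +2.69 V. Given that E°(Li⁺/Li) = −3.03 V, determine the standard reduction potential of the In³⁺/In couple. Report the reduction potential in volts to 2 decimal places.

In the reaction as written the In³⁺/In couple is reduced (cathode) and Li⁺/Li is oxidized (anode), so E°cell = E°(In³⁺/In) − E°(Li⁺/Li).
E°(In³⁺/In) = E°cell + E°(anode) = +2.69 + (−3.03) = −0.34 V.

−0.34 V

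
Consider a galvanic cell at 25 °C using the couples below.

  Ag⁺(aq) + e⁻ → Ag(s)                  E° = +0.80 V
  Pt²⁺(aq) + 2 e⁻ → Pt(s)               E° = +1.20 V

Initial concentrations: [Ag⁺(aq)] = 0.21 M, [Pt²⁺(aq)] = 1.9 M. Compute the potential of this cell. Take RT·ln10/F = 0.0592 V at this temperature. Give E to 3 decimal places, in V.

Pt²⁺/Pt is reduced (cathode, E° = +1.20 V) and Ag⁺/Ag is oxidized (anode).
E°cell = +1.20 − (+0.80) = +0.40 V, with n = 2 electrons transferred.
The balanced reaction is Pt²⁺(aq) + 2 Ag(s) → Pt(s) + 2 Ag⁺(aq), so Q = [Ag⁺(aq)]^2 / [Pt²⁺(aq)] = 0.0232 and log Q = −1.634.
E = E° − (0.0592/n)·log Q = +0.40 − (0.0592/2)(−1.634) = +0.448 V.

+0.448 V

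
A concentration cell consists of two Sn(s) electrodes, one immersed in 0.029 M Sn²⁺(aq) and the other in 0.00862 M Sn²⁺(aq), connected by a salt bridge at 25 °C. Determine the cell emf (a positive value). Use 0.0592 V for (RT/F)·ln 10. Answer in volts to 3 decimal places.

For a concentration cell E°cell = 0, since both electrodes use the same couple.
The compartment with the higher Sn²⁺(aq) concentration (0.029 M) acts as the cathode; ions are reduced there and produced at the dilute (0.00862 M) anode.
With n = 2, Ecell = −(0.0592/2)·log([dilute]/[conc]) = −(0.0592/2)·log(0.00862/0.029) = +0.016 V.

0.016 V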